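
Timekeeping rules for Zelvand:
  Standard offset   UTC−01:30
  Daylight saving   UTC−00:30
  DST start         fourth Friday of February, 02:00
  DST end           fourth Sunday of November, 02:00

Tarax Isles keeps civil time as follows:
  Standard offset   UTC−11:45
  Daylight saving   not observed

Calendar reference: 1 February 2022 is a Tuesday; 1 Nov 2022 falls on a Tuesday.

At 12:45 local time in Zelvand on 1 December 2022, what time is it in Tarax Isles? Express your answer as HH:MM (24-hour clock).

1 February 2022 is a Tuesday, so the first Friday is February 4 and the fourth is February 25.
1 November 2022 is a Tuesday, so the first Sunday is November 6 and the fourth is November 27.
1 December 2022 does not fall between 25 February and 27 November, so daylight saving is not in effect and Zelvand is at UTC−01:30.
12:45 Zelvand + 1h30m = 14:15 UTC.
Tarax Isles has no daylight saving, so its offset is UTC−11:45 year-round.
14:15 UTC − 11h45m = 02:30 Tarax Isles.

02:30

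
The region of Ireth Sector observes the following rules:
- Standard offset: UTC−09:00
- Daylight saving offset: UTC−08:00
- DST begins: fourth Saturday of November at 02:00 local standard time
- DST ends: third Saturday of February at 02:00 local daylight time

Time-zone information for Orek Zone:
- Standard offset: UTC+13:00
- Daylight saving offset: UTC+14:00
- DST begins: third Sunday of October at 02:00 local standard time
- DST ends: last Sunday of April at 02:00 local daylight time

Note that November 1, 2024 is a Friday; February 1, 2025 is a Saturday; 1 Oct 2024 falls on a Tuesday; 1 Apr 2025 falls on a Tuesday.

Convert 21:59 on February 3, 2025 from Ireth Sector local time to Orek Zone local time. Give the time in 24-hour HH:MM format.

19:59

1 November 2024 is a Friday, so the first Saturday is November 2 and the fourth is November 23.
1 February 2025 is a Saturday, so the first Saturday is February 1 and the third is February 15.
February 3, 2025 lies within the daylight-saving period (23 November 2024 – 15 February 2025), so Ireth Sector is on daylight time, UTC−08:00.
21:59 Ireth Sector + 8h = 05:59 UTC (rolling into the next day, 4 February 2025).
1 October 2024 is a Tuesday, so the first Sunday is October 6 and the third is October 20.
1 April 2025 is a Tuesday, so Sundays fall on 6, 13, 20, 27; the last is April 27.
At the standard offset (UTC+13:00), 05:59 UTC + 13h = 18:59 Orek Zone standard time.
The standard-time date in Orek Zone, February 4, 2025, falls between 20 October 2024 and 27 April 2025, so daylight saving is in effect and Orek Zone is at UTC+14:00.
05:59 UTC + 14h = 19:59 Orek Zone.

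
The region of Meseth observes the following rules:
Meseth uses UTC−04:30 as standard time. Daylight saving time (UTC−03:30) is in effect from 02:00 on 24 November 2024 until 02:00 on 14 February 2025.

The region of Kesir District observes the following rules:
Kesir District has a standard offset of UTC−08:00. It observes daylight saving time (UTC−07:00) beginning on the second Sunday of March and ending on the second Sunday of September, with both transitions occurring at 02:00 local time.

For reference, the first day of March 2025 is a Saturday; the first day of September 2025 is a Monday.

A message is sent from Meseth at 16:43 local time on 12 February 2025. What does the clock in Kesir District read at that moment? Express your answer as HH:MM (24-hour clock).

12 February 2025 lies within the daylight-saving period (24 November 2024 – 14 February 2025), so Meseth is on daylight time, UTC−03:30.
16:43 Meseth + 3h30m = 20:13 UTC.
1 March 2025 is a Saturday, so the first Sunday is March 2 and the second is March 9.
1 September 2025 is a Monday, so the first Sunday is September 7 and the second is September 14.
At the standard offset (UTC−08:00), 20:13 UTC − 8h = 12:13 Kesir District standard time.
The standard-time date in Kesir District, 12 February 2025, does not fall between 9 March and 14 September, so daylight saving is not in effect and Kesir District is at UTC−08:00.
20:13 UTC − 8h = 12:13 Kesir District.

12:13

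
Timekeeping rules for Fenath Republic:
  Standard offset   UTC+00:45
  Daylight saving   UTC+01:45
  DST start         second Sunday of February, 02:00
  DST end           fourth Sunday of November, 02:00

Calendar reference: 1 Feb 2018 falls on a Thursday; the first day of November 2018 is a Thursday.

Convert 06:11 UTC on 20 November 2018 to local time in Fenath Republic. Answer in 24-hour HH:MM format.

07:56

1 February 2018 is a Thursday, so the first Sunday is February 4 and the second is February 11.
1 November 2018 is a Thursday, so the first Sunday is November 4 and the fourth is November 25.
At the standard offset (UTC+00:45), 06:11 UTC + 0h45m = 06:56 Fenath Republic standard time.
The standard-time date in Fenath Republic, 20 November 2018, falls between 11 February and 25 November, so daylight saving is in effect and Fenath Republic is at UTC+01:45.
06:11 UTC + 1h45m = 07:56 local.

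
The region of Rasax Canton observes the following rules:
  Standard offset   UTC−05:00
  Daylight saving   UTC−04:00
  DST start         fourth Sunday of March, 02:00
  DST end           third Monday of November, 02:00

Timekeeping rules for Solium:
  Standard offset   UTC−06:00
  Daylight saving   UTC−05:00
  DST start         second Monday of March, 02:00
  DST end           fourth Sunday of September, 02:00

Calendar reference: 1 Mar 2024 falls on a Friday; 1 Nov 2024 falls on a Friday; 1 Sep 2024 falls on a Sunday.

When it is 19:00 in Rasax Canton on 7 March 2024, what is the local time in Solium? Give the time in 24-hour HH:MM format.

1 March 2024 is a Friday, so the first Sunday is March 3 and the fourth is March 24.
1 November 2024 is a Friday, so the first Monday is November 4 and the third is November 18.
Daylight saving runs 24 March – 18 November; 7 March 2024 is outside that window, so Rasax Canton is on standard time at UTC−05:00.
19:00 Rasax Canton + 5h = 00:00 UTC (rolling into the next day, 8 March 2024).
1 March 2024 is a Friday, so the first Monday is March 4 and the second is March 11.
1 September 2024 is a Sunday, so the first Sunday is September 1 and the fourth is September 22.
At the standard offset (UTC−06:00), 00:00 UTC − 6h = 18:00 Solium standard time (rolling into the previous day, 7 March 2024).
Daylight saving runs 11 March – 22 September; the standard-time date in Solium, 7 March 2024, is outside that window, so Solium is on standard time at UTC−06:00.
00:00 UTC − 6h = 18:00 Solium (rolling into the previous day, 7 March 2024).

18:00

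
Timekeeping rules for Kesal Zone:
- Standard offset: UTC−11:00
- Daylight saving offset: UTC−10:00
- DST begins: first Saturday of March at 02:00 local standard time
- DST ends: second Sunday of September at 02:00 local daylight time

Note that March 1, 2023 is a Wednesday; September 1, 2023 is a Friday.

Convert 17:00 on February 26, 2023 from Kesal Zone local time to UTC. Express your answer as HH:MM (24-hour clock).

04:00

1 March 2023 is a Wednesday, so the first Saturday is March 4.
1 September 2023 is a Friday, so the first Sunday is September 3 and the second is September 10.
February 26, 2023 does not fall between 4 March and 10 September, so daylight saving is not in effect and Kesal Zone is at UTC−11:00.
17:00 local + 11h = 04:00 UTC (rolling into the next day, 27 February 2023).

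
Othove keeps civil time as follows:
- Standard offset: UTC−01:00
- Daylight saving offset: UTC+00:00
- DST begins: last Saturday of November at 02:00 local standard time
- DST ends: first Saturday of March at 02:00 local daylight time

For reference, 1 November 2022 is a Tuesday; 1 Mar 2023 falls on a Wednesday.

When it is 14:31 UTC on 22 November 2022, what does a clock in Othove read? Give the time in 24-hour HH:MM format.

13:31

1 November 2022 is a Tuesday, so Saturdays fall on 5, 12, 19, 26; the last is November 26.
1 March 2023 is a Wednesday, so the first Saturday is March 4.
At the standard offset (UTC−01:00), 14:31 UTC − 1h = 13:31 Othove standard time.
The standard-time date in Othove, 22 November 2022, is outside the daylight-saving period (26 November 2022 – 4 March 2023), so Othove is on standard time, UTC−01:00.
14:31 UTC − 1h = 13:31 local.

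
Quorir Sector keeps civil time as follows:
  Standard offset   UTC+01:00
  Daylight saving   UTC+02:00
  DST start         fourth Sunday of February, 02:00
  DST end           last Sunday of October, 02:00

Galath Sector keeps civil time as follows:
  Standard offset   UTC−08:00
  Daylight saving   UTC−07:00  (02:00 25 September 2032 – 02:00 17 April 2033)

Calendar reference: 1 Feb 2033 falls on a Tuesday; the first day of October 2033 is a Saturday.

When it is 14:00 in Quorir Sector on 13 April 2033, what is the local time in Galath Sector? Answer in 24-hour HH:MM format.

1 February 2033 is a Tuesday, so the first Sunday is February 6 and the fourth is February 27.
1 October 2033 is a Saturday, so Sundays fall on 2, 9, 16, 23, 30; the last is October 30.
13 April 2033 falls between 27 February and 30 October, so daylight saving is in effect and Quorir Sector is at UTC+02:00.
14:00 Quorir Sector − 2h = 12:00 UTC.
At the standard offset (UTC−08:00), 12:00 UTC − 8h = 04:00 Galath Sector standard time.
The standard-time date in Galath Sector, 13 April 2033, falls between 25 September 2032 and 17 April 2033, so daylight saving is in effect and Galath Sector is at UTC−07:00.
12:00 UTC − 7h = 05:00 Galath Sector.

05:00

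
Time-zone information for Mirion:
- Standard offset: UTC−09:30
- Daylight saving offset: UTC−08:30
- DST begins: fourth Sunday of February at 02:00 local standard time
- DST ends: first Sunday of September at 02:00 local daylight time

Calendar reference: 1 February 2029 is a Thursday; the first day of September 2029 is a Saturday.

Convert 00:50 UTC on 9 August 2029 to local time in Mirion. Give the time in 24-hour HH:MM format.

16:20

1 February 2029 is a Thursday, so the first Sunday is February 4 and the fourth is February 25.
1 September 2029 is a Saturday, so the first Sunday is September 2.
At the standard offset (UTC−09:30), 00:50 UTC − 9h30m = 15:20 Mirion standard time (rolling into the previous day, 8 August 2029).
Daylight saving runs 25 February – 2 September; the standard-time date in Mirion, 8 August 2029, is inside that window, so Mirion is at UTC−08:30.
00:50 UTC − 8h30m = 16:20 local (rolling into the previous day, 8 August 2029).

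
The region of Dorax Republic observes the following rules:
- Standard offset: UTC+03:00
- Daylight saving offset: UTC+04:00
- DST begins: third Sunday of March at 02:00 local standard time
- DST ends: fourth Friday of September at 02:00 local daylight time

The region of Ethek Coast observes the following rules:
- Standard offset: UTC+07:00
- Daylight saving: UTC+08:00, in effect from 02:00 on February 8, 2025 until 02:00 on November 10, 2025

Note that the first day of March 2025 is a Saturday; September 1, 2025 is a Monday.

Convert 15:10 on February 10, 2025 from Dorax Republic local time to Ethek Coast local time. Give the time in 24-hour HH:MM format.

1 March 2025 is a Saturday, so the first Sunday is March 2 and the third is March 16.
1 September 2025 is a Monday, so the first Friday is September 5 and the fourth is September 26.
February 10, 2025 is outside the daylight-saving period (16 March – 26 September), so Dorax Republic is on standard time, UTC+03:00.
15:10 Dorax Republic − 3h = 12:10 UTC.
At the standard offset (UTC+07:00), 12:10 UTC + 7h = 19:10 Ethek Coast standard time.
The standard-time date in Ethek Coast, February 10, 2025, lies within the daylight-saving period (8 February – 10 November), so Ethek Coast is on daylight time, UTC+08:00.
12:10 UTC + 8h = 20:10 Ethek Coast.

20:10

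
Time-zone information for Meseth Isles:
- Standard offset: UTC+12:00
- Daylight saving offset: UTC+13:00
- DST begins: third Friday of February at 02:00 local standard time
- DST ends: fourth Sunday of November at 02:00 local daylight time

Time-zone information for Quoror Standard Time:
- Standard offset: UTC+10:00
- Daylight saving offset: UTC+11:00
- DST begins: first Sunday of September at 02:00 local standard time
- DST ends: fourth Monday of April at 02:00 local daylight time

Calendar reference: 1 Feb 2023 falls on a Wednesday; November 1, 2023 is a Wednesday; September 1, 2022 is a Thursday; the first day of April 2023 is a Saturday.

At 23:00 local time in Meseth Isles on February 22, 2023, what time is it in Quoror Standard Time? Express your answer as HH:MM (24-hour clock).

1 February 2023 is a Wednesday, so the first Friday is February 3 and the third is February 17.
1 November 2023 is a Wednesday, so the first Sunday is November 5 and the fourth is November 26.
February 22, 2023 lies within the daylight-saving period (17 February – 26 November), so Meseth Isles is on daylight time, UTC+13:00.
23:00 Meseth Isles − 13h = 10:00 UTC.
1 September 2022 is a Thursday, so the first Sunday is September 4.
1 April 2023 is a Saturday, so the first Monday is April 3 and the fourth is April 24.
At the standard offset (UTC+10:00), 10:00 UTC + 10h = 20:00 Quoror Standard Time standard time.
The standard-time date in Quoror Standard Time, February 22, 2023, lies within the daylight-saving period (4 September 2022 – 24 April 2023), so Quoror Standard Time is on daylight time, UTC+11:00.
10:00 UTC + 11h = 21:00 Quoror Standard Time.

21:00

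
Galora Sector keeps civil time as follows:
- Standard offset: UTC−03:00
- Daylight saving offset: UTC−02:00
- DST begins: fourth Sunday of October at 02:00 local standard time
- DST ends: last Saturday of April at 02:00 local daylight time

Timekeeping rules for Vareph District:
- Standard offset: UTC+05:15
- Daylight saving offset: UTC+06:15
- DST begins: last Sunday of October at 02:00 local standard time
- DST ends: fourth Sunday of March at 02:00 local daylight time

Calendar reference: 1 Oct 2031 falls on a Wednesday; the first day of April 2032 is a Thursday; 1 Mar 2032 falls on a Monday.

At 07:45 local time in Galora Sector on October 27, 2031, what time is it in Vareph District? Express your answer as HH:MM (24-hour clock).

16:00

1 October 2031 is a Wednesday, so the first Sunday is October 5 and the fourth is October 26.
1 April 2032 is a Thursday, so Saturdays fall on 3, 10, 17, 24; the last is April 24.
October 27, 2031 lies within the daylight-saving period (26 October 2031 – 24 April 2032), so Galora Sector is on daylight time, UTC−02:00.
07:45 Galora Sector + 2h = 09:45 UTC.
1 October 2031 is a Wednesday, so Sundays fall on 5, 12, 19, 26; the last is October 26.
1 March 2032 is a Monday, so the first Sunday is March 7 and the fourth is March 28.
At the standard offset (UTC+05:15), 09:45 UTC + 5h15m = 15:00 Vareph District standard time.
The standard-time date in Vareph District, October 27, 2031, falls between 26 October 2031 and 28 March 2032, so daylight saving is in effect and Vareph District is at UTC+06:15.
09:45 UTC + 6h15m = 16:00 Vareph District.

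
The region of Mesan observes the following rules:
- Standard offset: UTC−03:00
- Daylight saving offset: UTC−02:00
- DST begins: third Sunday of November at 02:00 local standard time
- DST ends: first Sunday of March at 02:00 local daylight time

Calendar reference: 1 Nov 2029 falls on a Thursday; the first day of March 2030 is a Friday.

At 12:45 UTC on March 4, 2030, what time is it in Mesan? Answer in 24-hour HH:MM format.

1 November 2029 is a Thursday, so the first Sunday is November 4 and the third is November 18.
1 March 2030 is a Friday, so the first Sunday is March 3.
At the standard offset (UTC−03:00), 12:45 UTC − 3h = 09:45 Mesan standard time.
The standard-time date in Mesan, March 4, 2030, does not fall between 18 November 2029 and 3 March 2030, so daylight saving is not in effect and Mesan is at UTC−03:00.
12:45 UTC − 3h = 09:45 local.

09:45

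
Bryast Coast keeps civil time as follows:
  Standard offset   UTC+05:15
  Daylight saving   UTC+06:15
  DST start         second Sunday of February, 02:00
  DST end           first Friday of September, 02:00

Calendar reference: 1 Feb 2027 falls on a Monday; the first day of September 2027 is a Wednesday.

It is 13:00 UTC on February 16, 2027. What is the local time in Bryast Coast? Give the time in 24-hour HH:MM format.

19:15

1 February 2027 is a Monday, so the first Sunday is February 7 and the second is February 14.
1 September 2027 is a Wednesday, so the first Friday is September 3.
At the standard offset (UTC+05:15), 13:00 UTC + 5h15m = 18:15 Bryast Coast standard time.
The standard-time date in Bryast Coast, February 16, 2027, lies within the daylight-saving period (14 February – 3 September), so Bryast Coast is on daylight time, UTC+06:15.
13:00 UTC + 6h15m = 19:15 local.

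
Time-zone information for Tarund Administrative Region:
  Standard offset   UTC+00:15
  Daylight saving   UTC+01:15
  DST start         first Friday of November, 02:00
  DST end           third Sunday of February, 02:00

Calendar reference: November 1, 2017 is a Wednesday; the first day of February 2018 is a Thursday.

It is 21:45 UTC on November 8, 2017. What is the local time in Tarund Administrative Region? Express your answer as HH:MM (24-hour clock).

1 November 2017 is a Wednesday, so the first Friday is November 3.
1 February 2018 is a Thursday, so the first Sunday is February 4 and the third is February 18.
At the standard offset (UTC+00:15), 21:45 UTC + 0h15m = 22:00 Tarund Administrative Region standard time.
The standard-time date in Tarund Administrative Region, November 8, 2017, lies within the daylight-saving period (3 November 2017 – 18 February 2018), so Tarund Administrative Region is on daylight time, UTC+01:15.
21:45 UTC + 1h15m = 23:00 local.

23:00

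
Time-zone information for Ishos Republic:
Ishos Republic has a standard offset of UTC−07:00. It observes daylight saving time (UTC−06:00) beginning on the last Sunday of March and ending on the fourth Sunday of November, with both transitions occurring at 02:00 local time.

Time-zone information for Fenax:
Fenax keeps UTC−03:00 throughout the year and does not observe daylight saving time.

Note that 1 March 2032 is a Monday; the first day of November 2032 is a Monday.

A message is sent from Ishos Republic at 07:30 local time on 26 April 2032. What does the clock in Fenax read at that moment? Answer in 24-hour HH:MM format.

10:30

1 March 2032 is a Monday, so Sundays fall on 7, 14, 21, 28; the last is March 28.
1 November 2032 is a Monday, so the first Sunday is November 7 and the fourth is November 28.
Daylight saving runs 28 March – 28 November; 26 April 2032 is inside that window, so Ishos Republic is at UTC−06:00.
07:30 Ishos Republic + 6h = 13:30 UTC.
Fenax stays on UTC−03:00 all year.
13:30 UTC − 3h = 10:30 Fenax.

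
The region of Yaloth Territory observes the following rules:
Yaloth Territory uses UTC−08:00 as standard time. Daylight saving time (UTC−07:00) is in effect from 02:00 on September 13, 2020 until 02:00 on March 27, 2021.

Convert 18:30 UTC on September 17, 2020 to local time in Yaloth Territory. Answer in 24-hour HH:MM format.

11:30

At the standard offset (UTC−08:00), 18:30 UTC − 8h = 10:30 Yaloth Territory standard time.
The standard-time date in Yaloth Territory, September 17, 2020, falls between 13 September 2020 and 27 March 2021, so daylight saving is in effect and Yaloth Territory is at UTC−07:00.
18:30 UTC − 7h = 11:30 local.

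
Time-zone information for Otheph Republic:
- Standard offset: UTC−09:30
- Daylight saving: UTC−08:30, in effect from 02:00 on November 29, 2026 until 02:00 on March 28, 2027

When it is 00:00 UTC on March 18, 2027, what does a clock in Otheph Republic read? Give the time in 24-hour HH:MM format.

At the standard offset (UTC−09:30), 00:00 UTC − 9h30m = 14:30 Otheph Republic standard time (rolling into the previous day, 17 March 2027).
Daylight saving runs 29 November 2026 – 28 March 2027; the standard-time date in Otheph Republic, March 17, 2027, is inside that window, so Otheph Republic is at UTC−08:30.
00:00 UTC − 8h30m = 15:30 local (rolling into the previous day, 17 March 2027).

15:30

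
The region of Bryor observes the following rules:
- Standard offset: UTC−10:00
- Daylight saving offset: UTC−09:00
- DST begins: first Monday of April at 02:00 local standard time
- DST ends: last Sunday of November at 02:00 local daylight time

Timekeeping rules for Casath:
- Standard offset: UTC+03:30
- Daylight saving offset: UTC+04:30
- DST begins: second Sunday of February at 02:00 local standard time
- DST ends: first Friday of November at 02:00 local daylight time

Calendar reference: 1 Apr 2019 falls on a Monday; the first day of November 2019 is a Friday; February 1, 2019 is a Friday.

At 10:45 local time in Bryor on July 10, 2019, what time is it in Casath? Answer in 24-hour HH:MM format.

1 April 2019 is a Monday, so the first Monday is April 1.
1 November 2019 is a Friday, so Sundays fall on 3, 10, 17, 24; the last is November 24.
Daylight saving runs 1 April – 24 November; July 10, 2019 is inside that window, so Bryor is at UTC−09:00.
10:45 Bryor + 9h = 19:45 UTC.
1 February 2019 is a Friday, so the first Sunday is February 3 and the second is February 10.
1 November 2019 is a Friday, so the first Friday is November 1.
At the standard offset (UTC+03:30), 19:45 UTC + 3h30m = 23:15 Casath standard time.
The standard-time date in Casath, July 10, 2019, falls between 10 February and 1 November, so daylight saving is in effect and Casath is at UTC+04:30.
19:45 UTC + 4h30m = 00:15 Casath (rolling into the next day, 11 July 2019).

00:15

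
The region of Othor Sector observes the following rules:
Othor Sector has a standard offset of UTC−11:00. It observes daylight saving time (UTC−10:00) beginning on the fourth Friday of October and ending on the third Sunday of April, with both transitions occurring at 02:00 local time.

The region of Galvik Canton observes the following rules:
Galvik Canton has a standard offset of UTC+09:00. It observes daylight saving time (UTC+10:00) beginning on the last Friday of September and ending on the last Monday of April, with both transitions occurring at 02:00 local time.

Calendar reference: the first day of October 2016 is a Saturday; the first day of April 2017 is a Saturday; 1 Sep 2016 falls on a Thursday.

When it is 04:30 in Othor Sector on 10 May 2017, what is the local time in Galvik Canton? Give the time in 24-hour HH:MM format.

1 October 2016 is a Saturday, so the first Friday is October 7 and the fourth is October 28.
1 April 2017 is a Saturday, so the first Sunday is April 2 and the third is April 16.
10 May 2017 is outside the daylight-saving period (28 October 2016 – 16 April 2017), so Othor Sector is on standard time, UTC−11:00.
04:30 Othor Sector + 11h = 15:30 UTC.
1 September 2016 is a Thursday, so Fridays fall on 2, 9, 16, 23, 30; the last is September 30.
1 April 2017 is a Saturday, so Mondays fall on 3, 10, 17, 24; the last is April 24.
At the standard offset (UTC+09:00), 15:30 UTC + 9h = 00:30 Galvik Canton standard time (rolling into the next day, 11 May 2017).
The standard-time date in Galvik Canton, 11 May 2017, does not fall between 30 September 2016 and 24 April 2017, so daylight saving is not in effect and Galvik Canton is at UTC+09:00.
15:30 UTC + 9h = 00:30 Galvik Canton (rolling into the next day, 11 May 2017).

00:30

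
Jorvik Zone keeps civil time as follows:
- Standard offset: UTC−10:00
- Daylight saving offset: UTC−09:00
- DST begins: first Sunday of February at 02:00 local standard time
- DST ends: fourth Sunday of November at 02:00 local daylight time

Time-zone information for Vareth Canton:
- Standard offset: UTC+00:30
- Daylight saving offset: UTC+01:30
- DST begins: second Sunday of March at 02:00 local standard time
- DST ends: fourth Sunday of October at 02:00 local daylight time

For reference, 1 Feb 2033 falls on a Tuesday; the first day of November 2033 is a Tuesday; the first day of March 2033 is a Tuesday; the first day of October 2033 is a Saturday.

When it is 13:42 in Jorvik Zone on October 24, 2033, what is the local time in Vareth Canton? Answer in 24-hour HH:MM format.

1 February 2033 is a Tuesday, so the first Sunday is February 6.
1 November 2033 is a Tuesday, so the first Sunday is November 6 and the fourth is November 27.
Daylight saving runs 6 February – 27 November; October 24, 2033 is inside that window, so Jorvik Zone is at UTC−09:00.
13:42 Jorvik Zone + 9h = 22:42 UTC.
1 March 2033 is a Tuesday, so the first Sunday is March 6 and the second is March 13.
1 October 2033 is a Saturday, so the first Sunday is October 2 and the fourth is October 23.
At the standard offset (UTC+00:30), 22:42 UTC + 0h30m = 23:12 Vareth Canton standard time.
The standard-time date in Vareth Canton, October 24, 2033, is outside the daylight-saving period (13 March – 23 October), so Vareth Canton is on standard time, UTC+00:30.
22:42 UTC + 0h30m = 23:12 Vareth Canton.

23:12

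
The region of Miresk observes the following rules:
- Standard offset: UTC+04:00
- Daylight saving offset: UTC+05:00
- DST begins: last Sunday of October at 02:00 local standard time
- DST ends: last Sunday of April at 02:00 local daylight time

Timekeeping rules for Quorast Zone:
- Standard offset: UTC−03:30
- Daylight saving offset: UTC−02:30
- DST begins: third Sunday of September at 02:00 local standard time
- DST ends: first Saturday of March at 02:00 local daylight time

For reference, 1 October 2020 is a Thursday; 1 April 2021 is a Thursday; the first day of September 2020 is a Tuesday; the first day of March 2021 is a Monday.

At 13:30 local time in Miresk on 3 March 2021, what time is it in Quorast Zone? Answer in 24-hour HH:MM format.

1 October 2020 is a Thursday, so Sundays fall on 4, 11, 18, 25; the last is October 25.
1 April 2021 is a Thursday, so Sundays fall on 4, 11, 18, 25; the last is April 25.
3 March 2021 lies within the daylight-saving period (25 October 2020 – 25 April 2021), so Miresk is on daylight time, UTC+05:00.
13:30 Miresk − 5h = 08:30 UTC.
1 September 2020 is a Tuesday, so the first Sunday is September 6 and the third is September 20.
1 March 2021 is a Monday, so the first Saturday is March 6.
At the standard offset (UTC−03:30), 08:30 UTC − 3h30m = 05:00 Quorast Zone standard time.
The standard-time date in Quorast Zone, 3 March 2021, falls between 20 September 2020 and 6 March 2021, so daylight saving is in effect and Quorast Zone is at UTC−02:30.
08:30 UTC − 2h30m = 06:00 Quorast Zone.

06:00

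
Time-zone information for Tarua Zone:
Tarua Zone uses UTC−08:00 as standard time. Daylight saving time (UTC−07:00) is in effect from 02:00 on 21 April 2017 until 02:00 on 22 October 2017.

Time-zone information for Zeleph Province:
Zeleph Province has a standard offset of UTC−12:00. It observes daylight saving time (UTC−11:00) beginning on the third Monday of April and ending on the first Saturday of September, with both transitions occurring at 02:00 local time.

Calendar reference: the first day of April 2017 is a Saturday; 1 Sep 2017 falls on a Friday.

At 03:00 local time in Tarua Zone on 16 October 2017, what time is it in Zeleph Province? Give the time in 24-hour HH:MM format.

Daylight saving runs 21 April – 22 October; 16 October 2017 is inside that window, so Tarua Zone is at UTC−07:00.
03:00 Tarua Zone + 7h = 10:00 UTC.
1 April 2017 is a Saturday, so the first Monday is April 3 and the third is April 17.
1 September 2017 is a Friday, so the first Saturday is September 2.
At the standard offset (UTC−12:00), 10:00 UTC − 12h = 22:00 Zeleph Province standard time (rolling into the previous day, 15 October 2017).
The standard-time date in Zeleph Province, 15 October 2017, does not fall between 17 April and 2 September, so daylight saving is not in effect and Zeleph Province is at UTC−12:00.
10:00 UTC − 12h = 22:00 Zeleph Province (rolling into the previous day, 15 October 2017).

22:00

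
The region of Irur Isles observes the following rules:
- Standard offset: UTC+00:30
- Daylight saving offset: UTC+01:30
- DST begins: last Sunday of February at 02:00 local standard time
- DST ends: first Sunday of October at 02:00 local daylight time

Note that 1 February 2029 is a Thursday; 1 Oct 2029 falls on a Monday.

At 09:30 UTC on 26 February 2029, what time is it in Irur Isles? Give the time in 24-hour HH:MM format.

11:00

1 February 2029 is a Thursday, so Sundays fall on 4, 11, 18, 25; the last is February 25.
1 October 2029 is a Monday, so the first Sunday is October 7.
At the standard offset (UTC+00:30), 09:30 UTC + 0h30m = 10:00 Irur Isles standard time.
The standard-time date in Irur Isles, 26 February 2029, falls between 25 February and 7 October, so daylight saving is in effect and Irur Isles is at UTC+01:30.
09:30 UTC + 1h30m = 11:00 local.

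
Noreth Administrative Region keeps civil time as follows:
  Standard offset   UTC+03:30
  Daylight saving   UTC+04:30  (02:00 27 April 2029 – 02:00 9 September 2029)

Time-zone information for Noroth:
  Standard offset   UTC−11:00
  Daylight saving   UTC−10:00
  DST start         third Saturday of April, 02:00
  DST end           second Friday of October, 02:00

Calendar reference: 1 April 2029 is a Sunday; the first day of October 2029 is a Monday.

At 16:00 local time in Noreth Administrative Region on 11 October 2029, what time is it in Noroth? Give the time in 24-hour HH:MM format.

02:30

11 October 2029 is outside the daylight-saving period (27 April – 9 September), so Noreth Administrative Region is on standard time, UTC+03:30.
16:00 Noreth Administrative Region − 3h30m = 12:30 UTC.
1 April 2029 is a Sunday, so the first Saturday is April 7 and the third is April 21.
1 October 2029 is a Monday, so the first Friday is October 5 and the second is October 12.
At the standard offset (UTC−11:00), 12:30 UTC − 11h = 01:30 Noroth standard time.
The standard-time date in Noroth, 11 October 2029, falls between 21 April and 12 October, so daylight saving is in effect and Noroth is at UTC−10:00.
12:30 UTC − 10h = 02:30 Noroth.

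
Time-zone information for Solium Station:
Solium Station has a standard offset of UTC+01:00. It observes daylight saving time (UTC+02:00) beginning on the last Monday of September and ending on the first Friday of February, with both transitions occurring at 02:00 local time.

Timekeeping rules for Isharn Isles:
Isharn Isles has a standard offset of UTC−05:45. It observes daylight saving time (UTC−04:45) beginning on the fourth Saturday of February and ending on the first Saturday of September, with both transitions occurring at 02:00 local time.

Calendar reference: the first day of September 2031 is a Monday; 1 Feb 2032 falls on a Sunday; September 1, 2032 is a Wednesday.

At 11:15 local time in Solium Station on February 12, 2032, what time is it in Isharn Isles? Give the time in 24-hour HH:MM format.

1 September 2031 is a Monday, so Mondays fall on 1, 8, 15, 22, 29; the last is September 29.
1 February 2032 is a Sunday, so the first Friday is February 6.
Daylight saving runs 29 September 2031 – 6 February 2032; February 12, 2032 is outside that window, so Solium Station is on standard time at UTC+01:00.
11:15 Solium Station − 1h = 10:15 UTC.
1 February 2032 is a Sunday, so the first Saturday is February 7 and the fourth is February 28.
1 September 2032 is a Wednesday, so the first Saturday is September 4.
At the standard offset (UTC−05:45), 10:15 UTC − 5h45m = 04:30 Isharn Isles standard time.
The standard-time date in Isharn Isles, February 12, 2032, is outside the daylight-saving period (28 February – 4 September), so Isharn Isles is on standard time, UTC−05:45.
10:15 UTC − 5h45m = 04:30 Isharn Isles.

04:30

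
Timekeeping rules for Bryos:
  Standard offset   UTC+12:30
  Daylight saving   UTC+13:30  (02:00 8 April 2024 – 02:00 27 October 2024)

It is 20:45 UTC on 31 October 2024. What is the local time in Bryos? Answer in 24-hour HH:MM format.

09:15

At the standard offset (UTC+12:30), 20:45 UTC + 12h30m = 09:15 Bryos standard time (rolling into the next day, 1 November 2024).
Daylight saving runs 8 April – 27 October; the standard-time date in Bryos, 1 November 2024, is outside that window, so Bryos is on standard time at UTC+12:30.
20:45 UTC + 12h30m = 09:15 local (rolling into the next day, 1 November 2024).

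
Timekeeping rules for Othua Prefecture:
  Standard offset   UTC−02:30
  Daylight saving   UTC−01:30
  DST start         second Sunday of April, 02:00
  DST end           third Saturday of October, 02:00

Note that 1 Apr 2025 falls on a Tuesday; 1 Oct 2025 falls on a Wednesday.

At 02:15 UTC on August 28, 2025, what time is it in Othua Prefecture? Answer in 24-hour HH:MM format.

00:45

1 April 2025 is a Tuesday, so the first Sunday is April 6 and the second is April 13.
1 October 2025 is a Wednesday, so the first Saturday is October 4 and the third is October 18.
At the standard offset (UTC−02:30), 02:15 UTC − 2h30m = 23:45 Othua Prefecture standard time (rolling into the previous day, 27 August 2025).
The standard-time date in Othua Prefecture, August 27, 2025, falls between 13 April and 18 October, so daylight saving is in effect and Othua Prefecture is at UTC−01:30.
02:15 UTC − 1h30m = 00:45 local.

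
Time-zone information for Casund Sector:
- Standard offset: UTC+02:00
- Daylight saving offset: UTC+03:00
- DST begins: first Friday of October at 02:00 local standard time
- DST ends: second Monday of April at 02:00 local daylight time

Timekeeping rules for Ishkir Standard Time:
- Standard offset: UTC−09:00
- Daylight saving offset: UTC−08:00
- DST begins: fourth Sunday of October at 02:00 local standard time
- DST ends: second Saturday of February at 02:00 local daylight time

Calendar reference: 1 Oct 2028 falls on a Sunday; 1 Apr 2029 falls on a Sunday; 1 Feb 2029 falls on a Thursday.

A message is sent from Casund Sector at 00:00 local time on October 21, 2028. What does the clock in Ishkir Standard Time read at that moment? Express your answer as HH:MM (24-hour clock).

12:00

1 October 2028 is a Sunday, so the first Friday is October 6.
1 April 2029 is a Sunday, so the first Monday is April 2 and the second is April 9.
October 21, 2028 lies within the daylight-saving period (6 October 2028 – 9 April 2029), so Casund Sector is on daylight time, UTC+03:00.
00:00 Casund Sector − 3h = 21:00 UTC (rolling into the previous day, 20 October 2028).
1 October 2028 is a Sunday, so the first Sunday is October 1 and the fourth is October 22.
1 February 2029 is a Thursday, so the first Saturday is February 3 and the second is February 10.
At the standard offset (UTC−09:00), 21:00 UTC − 9h = 12:00 Ishkir Standard Time standard time.
Daylight saving runs 22 October 2028 – 10 February 2029; the standard-time date in Ishkir Standard Time, October 20, 2028, is outside that window, so Ishkir Standard Time is on standard time at UTC−09:00.
21:00 UTC − 9h = 12:00 Ishkir Standard Time.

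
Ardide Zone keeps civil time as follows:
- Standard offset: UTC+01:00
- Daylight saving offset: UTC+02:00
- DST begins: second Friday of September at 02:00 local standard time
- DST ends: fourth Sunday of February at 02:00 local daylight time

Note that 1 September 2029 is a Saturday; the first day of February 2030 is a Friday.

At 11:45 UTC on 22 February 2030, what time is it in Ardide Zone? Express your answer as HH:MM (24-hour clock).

13:45

1 September 2029 is a Saturday, so the first Friday is September 7 and the second is September 14.
1 February 2030 is a Friday, so the first Sunday is February 3 and the fourth is February 24.
At the standard offset (UTC+01:00), 11:45 UTC + 1h = 12:45 Ardide Zone standard time.
The standard-time date in Ardide Zone, 22 February 2030, lies within the daylight-saving period (14 September 2029 – 24 February 2030), so Ardide Zone is on daylight time, UTC+02:00.
11:45 UTC + 2h = 13:45 local.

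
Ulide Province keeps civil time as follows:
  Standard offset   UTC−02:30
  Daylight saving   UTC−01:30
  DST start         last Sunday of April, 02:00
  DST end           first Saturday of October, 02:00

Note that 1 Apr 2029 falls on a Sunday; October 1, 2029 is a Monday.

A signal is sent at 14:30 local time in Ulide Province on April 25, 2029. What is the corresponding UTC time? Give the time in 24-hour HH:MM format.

1 April 2029 is a Sunday, so Sundays fall on 1, 8, 15, 22, 29; the last is April 29.
1 October 2029 is a Monday, so the first Saturday is October 6.
April 25, 2029 is outside the daylight-saving period (29 April – 6 October), so Ulide Province is on standard time, UTC−02:30.
14:30 local + 2h30m = 17:00 UTC.

17:00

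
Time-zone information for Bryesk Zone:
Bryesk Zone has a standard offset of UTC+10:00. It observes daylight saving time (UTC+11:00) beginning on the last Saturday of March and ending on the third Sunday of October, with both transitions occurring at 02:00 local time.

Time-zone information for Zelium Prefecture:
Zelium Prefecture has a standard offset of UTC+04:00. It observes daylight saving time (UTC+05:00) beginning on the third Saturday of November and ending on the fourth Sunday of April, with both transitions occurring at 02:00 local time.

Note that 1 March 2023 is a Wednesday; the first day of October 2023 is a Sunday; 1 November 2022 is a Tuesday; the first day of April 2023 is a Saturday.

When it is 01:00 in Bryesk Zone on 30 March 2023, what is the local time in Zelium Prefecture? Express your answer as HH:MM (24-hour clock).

1 March 2023 is a Wednesday, so Saturdays fall on 4, 11, 18, 25; the last is March 25.
1 October 2023 is a Sunday, so the first Sunday is October 1 and the third is October 15.
30 March 2023 falls between 25 March and 15 October, so daylight saving is in effect and Bryesk Zone is at UTC+11:00.
01:00 Bryesk Zone − 11h = 14:00 UTC (rolling into the previous day, 29 March 2023).
1 November 2022 is a Tuesday, so the first Saturday is November 5 and the third is November 19.
1 April 2023 is a Saturday, so the first Sunday is April 2 and the fourth is April 23.
At the standard offset (UTC+04:00), 14:00 UTC + 4h = 18:00 Zelium Prefecture standard time.
The standard-time date in Zelium Prefecture, 29 March 2023, falls between 19 November 2022 and 23 April 2023, so daylight saving is in effect and Zelium Prefecture is at UTC+05:00.
14:00 UTC + 5h = 19:00 Zelium Prefecture.

19:00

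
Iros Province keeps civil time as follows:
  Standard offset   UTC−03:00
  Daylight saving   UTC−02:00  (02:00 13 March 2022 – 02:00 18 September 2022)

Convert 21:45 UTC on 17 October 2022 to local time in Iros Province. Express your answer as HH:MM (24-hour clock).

18:45

At the standard offset (UTC−03:00), 21:45 UTC − 3h = 18:45 Iros Province standard time.
Daylight saving runs 13 March – 18 September; the standard-time date in Iros Province, 17 October 2022, is outside that window, so Iros Province is on standard time at UTC−03:00.
21:45 UTC − 3h = 18:45 local.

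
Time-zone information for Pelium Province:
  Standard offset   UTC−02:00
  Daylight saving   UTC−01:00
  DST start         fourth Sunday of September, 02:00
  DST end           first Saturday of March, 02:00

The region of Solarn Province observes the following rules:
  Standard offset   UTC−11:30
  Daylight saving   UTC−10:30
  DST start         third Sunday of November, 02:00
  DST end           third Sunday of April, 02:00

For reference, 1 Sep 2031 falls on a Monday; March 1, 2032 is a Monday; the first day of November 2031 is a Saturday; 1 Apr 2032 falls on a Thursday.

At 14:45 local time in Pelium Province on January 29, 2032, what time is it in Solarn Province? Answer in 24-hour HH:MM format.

05:15

1 September 2031 is a Monday, so the first Sunday is September 7 and the fourth is September 28.
1 March 2032 is a Monday, so the first Saturday is March 6.
Daylight saving runs 28 September 2031 – 6 March 2032; January 29, 2032 is inside that window, so Pelium Province is at UTC−01:00.
14:45 Pelium Province + 1h = 15:45 UTC.
1 November 2031 is a Saturday, so the first Sunday is November 2 and the third is November 16.
1 April 2032 is a Thursday, so the first Sunday is April 4 and the third is April 18.
At the standard offset (UTC−11:30), 15:45 UTC − 11h30m = 04:15 Solarn Province standard time.
Daylight saving runs 16 November 2031 – 18 April 2032; the standard-time date in Solarn Province, January 29, 2032, is inside that window, so Solarn Province is at UTC−10:30.
15:45 UTC − 10h30m = 05:15 Solarn Province.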